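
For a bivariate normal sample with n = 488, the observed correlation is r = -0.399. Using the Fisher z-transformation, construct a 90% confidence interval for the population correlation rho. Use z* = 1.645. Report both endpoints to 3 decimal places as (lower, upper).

(-0.460, -0.334)

z_r = atanh(-0.399) = -0.422459;  SE = 1/√(n−3) = 1/√485 = 0.045408
z-limits: -0.422459 ± 1.645·0.045408 = -0.422459 ± 0.074696 = [-0.497155, -0.347763]
ρ-limits: (tanh -0.497155, tanh -0.347763) = (-0.460, -0.334)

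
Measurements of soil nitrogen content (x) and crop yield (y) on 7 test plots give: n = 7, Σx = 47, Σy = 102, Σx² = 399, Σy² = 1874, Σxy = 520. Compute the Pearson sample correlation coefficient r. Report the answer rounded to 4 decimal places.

Numerator: nΣxy − (Σx)(Σy) = 7·520 − (47)(102) = -1154
Denominator: √[(nΣx²−(Σx)²)(nΣy²−(Σy)²)]
  nΣx²−(Σx)² = 7·399 − 2209 = 584;  nΣy²−(Σy)² = 7·1874 − 10404 = 2714
  √(584·2714) = √1584976 = 1258.9583
r = -1154 / 1258.9583 = -0.9166

-0.9166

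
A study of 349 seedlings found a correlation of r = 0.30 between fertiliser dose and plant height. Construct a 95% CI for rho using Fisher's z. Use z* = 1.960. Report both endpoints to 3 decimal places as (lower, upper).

z_r = atanh(0.30) = 0.309520;  SE = 1/√(n−3) = 1/√346 = 0.053760
z-limits: 0.309520 ± 1.960·0.053760 = 0.309520 ± 0.105370 = [0.204150, 0.414890]
ρ-limits: (tanh 0.204150, tanh 0.414890) = (0.201, 0.393)

(0.201, 0.393)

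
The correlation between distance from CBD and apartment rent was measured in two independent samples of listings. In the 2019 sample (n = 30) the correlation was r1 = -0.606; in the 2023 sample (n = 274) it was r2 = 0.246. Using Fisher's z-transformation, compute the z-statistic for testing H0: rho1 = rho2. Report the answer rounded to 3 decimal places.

-4.726

Fisher z-transforms: z1 = atanh(-0.606) = -0.702575, z2 = atanh(0.246) = 0.251151; difference d = -0.953726
Var(d) = 1/27 + 1/271 = 0.0370370 + 0.0036900 = 0.0407270
z = d/√Var(d) = -0.953726 / √0.0407270 = -0.953726 / 0.201809 = -4.726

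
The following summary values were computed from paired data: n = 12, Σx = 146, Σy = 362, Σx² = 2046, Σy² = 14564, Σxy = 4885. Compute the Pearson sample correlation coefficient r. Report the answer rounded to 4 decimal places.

Numerator: nΣxy − (Σx)(Σy) = 12·4885 − (146)(362) = 5768
Denominator: √[(nΣx²−(Σx)²)(nΣy²−(Σy)²)]
  nΣx²−(Σx)² = 12·2046 − 21316 = 3236;  nΣy²−(Σy)² = 12·14564 − 131044 = 43724
  √(3236·43724) = √141490864 = 11894.9932
r = 5768 / 11894.9932 = 0.4849

0.4849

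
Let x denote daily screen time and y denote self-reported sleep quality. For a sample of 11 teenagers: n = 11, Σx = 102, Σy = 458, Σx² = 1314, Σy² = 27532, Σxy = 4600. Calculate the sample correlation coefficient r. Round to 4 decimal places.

Numerator: nΣxy − (Σx)(Σy) = 11·4600 − (102)(458) = 3884
Denominator: √[(nΣx²−(Σx)²)(nΣy²−(Σy)²)]
  nΣx²−(Σx)² = 11·1314 − 10404 = 4050;  nΣy²−(Σy)² = 11·27532 − 209764 = 93088
  √(4050·93088) = √377006400 = 19416.6526
r = 3884 / 19416.6526 = 0.2000

0.2000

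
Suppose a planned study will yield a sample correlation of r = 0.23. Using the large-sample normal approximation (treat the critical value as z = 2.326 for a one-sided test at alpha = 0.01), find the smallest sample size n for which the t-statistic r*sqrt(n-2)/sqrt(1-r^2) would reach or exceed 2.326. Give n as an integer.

Need r·√(n−2)/√(1−r²) ≥ 2.326
√(n−2) ≥ 2.326·√(1−0.0529) / 0.23 = 2.326·0.973191 / 0.23 = 9.8419
n−2 ≥ 96.8630  ⇒  n ≥ 98.8630
Smallest integer n = 99

99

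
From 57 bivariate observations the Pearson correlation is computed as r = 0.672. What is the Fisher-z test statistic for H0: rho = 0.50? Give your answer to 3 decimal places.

1.948

z_r = atanh(0.672) = 0.814381,  z_0 = atanh(0.50) = 0.549306
SE = 1/√(n−3) = 1/√54 = 0.136083
z = (z_r − z_0)/SE = (0.814381 − 0.549306) / 0.136083 = 0.265075 / 0.136083 = 1.948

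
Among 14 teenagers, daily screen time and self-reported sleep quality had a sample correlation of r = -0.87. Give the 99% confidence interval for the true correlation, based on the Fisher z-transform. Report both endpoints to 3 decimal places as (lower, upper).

(-0.971, -0.505)

Fisher z: z_r = atanh(r) = ½·ln((1+(-0.87))/(1−(-0.87))) = -1.333080
SE(z) = 1/√(n−3) = 1/√11 = 0.301511
99% ⇒ z* = 2.576; margin = 2.576·0.301511 = 0.776692
CI on z-scale: (-2.109772, -0.556388)
Back-transform: tanh(-2.109772) = -0.971016, tanh(-0.556388) = -0.505293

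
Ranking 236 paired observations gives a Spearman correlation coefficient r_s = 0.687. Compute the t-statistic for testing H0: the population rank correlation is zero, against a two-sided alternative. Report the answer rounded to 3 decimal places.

14.462

t = r_s·√(n−2) / √(1−r_s²) with r_s = 0.687, n = 236
  = 0.687·√234 / √(1 − 0.471969)
  = 0.687·15.297059 / 0.726657
  = 10.509080 / 0.726657 = 14.462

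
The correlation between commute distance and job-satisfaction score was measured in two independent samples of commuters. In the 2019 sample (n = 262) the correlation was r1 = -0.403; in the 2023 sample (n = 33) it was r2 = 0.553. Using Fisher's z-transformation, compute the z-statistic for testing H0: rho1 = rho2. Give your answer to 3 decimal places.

Fisher z-transforms: z1 = atanh(-0.403) = -0.427225, z2 = atanh(0.553) = 0.622693; difference d = -1.049918
Var(d) = 1/259 + 1/30 = 0.0038610 + 0.0333333 = 0.0371943
z = d/√Var(d) = -1.049918 / √0.0371943 = -1.049918 / 0.192858 = -5.444

-5.444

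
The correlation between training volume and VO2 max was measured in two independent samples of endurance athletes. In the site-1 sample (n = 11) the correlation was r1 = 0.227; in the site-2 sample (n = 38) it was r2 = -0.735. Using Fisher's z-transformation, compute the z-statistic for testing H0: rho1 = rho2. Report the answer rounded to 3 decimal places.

Fisher z-transforms: z1 = atanh(0.227) = 0.231024, z2 = atanh(-0.735) = -0.939516; difference d = 1.170540
Var(d) = 1/8 + 1/35 = 0.1250000 + 0.0285714 = 0.1535714
z = d/√Var(d) = 1.170540 / √0.1535714 = 1.170540 / 0.391882 = 2.987

2.987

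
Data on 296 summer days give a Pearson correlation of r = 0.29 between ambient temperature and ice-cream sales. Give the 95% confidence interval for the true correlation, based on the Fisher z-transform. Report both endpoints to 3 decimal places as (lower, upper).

Fisher z: z_r = atanh(r) = ½·ln((1+0.29)/(1−0.29)) = 0.298566
SE(z) = 1/√(n−3) = 1/√293 = 0.058421
95% ⇒ z* = 1.960; margin = 1.960·0.058421 = 0.114505
CI on z-scale: (0.184061, 0.413071)
Back-transform: tanh(0.184061) = 0.182010, tanh(0.413071) = 0.391077

(0.182, 0.391)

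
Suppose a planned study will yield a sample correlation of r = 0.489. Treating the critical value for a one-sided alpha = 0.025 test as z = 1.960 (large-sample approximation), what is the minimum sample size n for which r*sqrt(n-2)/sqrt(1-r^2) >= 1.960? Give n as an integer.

15

Need r·√(n−2)/√(1−r²) ≥ 1.960
√(n−2) ≥ 1.960·√(1−0.239121) / 0.489 = 1.960·0.872284 / 0.489 = 3.4963
n−2 ≥ 12.2241  ⇒  n ≥ 14.2241
Smallest integer n = 15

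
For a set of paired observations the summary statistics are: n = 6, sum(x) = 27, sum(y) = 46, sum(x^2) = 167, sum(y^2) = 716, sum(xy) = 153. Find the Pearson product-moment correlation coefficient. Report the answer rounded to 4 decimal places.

-0.4200

S_xy = nΣxy − ΣxΣy = 6·153 − 27·46 = 918 − 1242 = -324
S_xx = nΣx² − (Σx)² = 6·167 − 27² = 1002 − 729 = 273
S_yy = nΣy² − (Σy)² = 6·716 − 46² = 4296 − 2116 = 2180
r = S_xy / √(S_xx·S_yy) = -324 / √(273·2180) = -324 / √595140 = -324 / 771.4532 = -0.4200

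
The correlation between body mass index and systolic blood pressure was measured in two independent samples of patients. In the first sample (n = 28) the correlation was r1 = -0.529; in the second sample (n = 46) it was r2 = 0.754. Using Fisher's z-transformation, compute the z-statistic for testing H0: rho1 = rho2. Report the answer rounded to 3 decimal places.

Fisher z-transforms: z1 = atanh(-0.529) = -0.588756, z2 = atanh(0.754) = 0.982161; difference d = -1.570917
Var(d) = 1/25 + 1/43 = 0.0400000 + 0.0232558 = 0.0632558
z = d/√Var(d) = -1.570917 / √0.0632558 = -1.570917 / 0.251507 = -6.246

-6.246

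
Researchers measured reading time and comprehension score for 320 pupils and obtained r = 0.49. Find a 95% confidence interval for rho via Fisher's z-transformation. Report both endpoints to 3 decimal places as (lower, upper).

z_r = atanh(0.49) = 0.536060;  SE = 1/√(n−3) = 1/√317 = 0.056166
z-limits: 0.536060 ± 1.960·0.056166 = 0.536060 ± 0.110085 = [0.425975, 0.646145]
ρ-limits: (tanh 0.425975, tanh 0.646145) = (0.402, 0.569)

(0.402, 0.569)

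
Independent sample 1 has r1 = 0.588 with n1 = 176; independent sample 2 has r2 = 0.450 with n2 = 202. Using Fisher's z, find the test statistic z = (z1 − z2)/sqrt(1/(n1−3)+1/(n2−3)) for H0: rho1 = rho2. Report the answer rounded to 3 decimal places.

Fisher z-transforms: z1 = atanh(0.588) = 0.674604, z2 = atanh(0.450) = 0.484700; difference d = 0.189904
Var(d) = 1/173 + 1/199 = 0.0057803 + 0.0050251 = 0.0108054
z = d/√Var(d) = 0.189904 / √0.0108054 = 0.189904 / 0.103949 = 1.827

1.827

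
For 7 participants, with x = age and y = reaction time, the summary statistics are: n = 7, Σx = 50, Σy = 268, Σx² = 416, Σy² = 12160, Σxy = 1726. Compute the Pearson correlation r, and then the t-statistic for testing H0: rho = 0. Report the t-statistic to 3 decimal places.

Numerator: nΣxy − (Σx)(Σy) = 7·1726 − (50)(268) = -1318
Denominator: √[(nΣx²−(Σx)²)(nΣy²−(Σy)²)]
  nΣx²−(Σx)² = 7·416 − 2500 = 412;  nΣy²−(Σy)² = 7·12160 − 71824 = 13296
  √(412·13296) = √5477952 = 2340.5025
r = -1318 / 2340.5025 = -0.5631
t = r·√(n−2)/√(1−r²) = -0.5631·√5 / √(1−0.317082) = -1.259130 / 0.826389 = -1.524

-1.524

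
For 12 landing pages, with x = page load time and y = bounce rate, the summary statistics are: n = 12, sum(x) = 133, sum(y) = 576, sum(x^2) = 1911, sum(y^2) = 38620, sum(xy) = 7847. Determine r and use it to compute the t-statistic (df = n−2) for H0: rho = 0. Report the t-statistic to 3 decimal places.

2.840

S_xy = nΣxy − ΣxΣy = 12·7847 − 133·576 = 94164 − 76608 = 17556
S_xx = nΣx² − (Σx)² = 12·1911 − 133² = 22932 − 17689 = 5243
S_yy = nΣy² − (Σy)² = 12·38620 − 576² = 463440 − 331776 = 131664
r = S_xy / √(S_xx·S_yy) = 17556 / √(5243·131664) = 17556 / √690314352 = 17556 / 26273.8340 = 0.6682
t = r·√(n−2)/√(1−r²) = 0.6682·√10 / √(1−0.446491) = 2.113034 / 0.743982 = 2.840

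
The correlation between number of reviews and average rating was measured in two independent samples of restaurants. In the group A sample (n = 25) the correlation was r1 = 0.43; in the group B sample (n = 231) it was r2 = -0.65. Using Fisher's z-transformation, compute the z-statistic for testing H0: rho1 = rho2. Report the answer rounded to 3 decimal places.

5.533

Fisher z-transforms: z1 = atanh(0.43) = 0.459897, z2 = atanh(-0.65) = -0.775299; difference d = 1.235196
Var(d) = 1/22 + 1/228 = 0.0454545 + 0.0043860 = 0.0498405
z = d/√Var(d) = 1.235196 / √0.0498405 = 1.235196 / 0.223250 = 5.533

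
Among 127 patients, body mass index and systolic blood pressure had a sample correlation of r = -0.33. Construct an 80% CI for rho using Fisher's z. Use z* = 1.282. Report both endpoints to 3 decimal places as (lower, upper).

z_r = atanh(-0.33) = -0.342828;  SE = 1/√(n−3) = 1/√124 = 0.089803
z-limits: -0.342828 ± 1.282·0.089803 = -0.342828 ± 0.115127 = [-0.457955, -0.227701]
ρ-limits: (tanh -0.457955, tanh -0.227701) = (-0.428, -0.224)

(-0.428, -0.224)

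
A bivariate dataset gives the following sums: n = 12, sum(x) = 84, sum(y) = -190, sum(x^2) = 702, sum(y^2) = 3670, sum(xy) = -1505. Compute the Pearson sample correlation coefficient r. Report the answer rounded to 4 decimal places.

-0.6372

Numerator: nΣxy − (Σx)(Σy) = 12·(-1505) − (84)(-190) = -2100
Denominator: √[(nΣx²−(Σx)²)(nΣy²−(Σy)²)]
  nΣx²−(Σx)² = 12·702 − 7056 = 1368;  nΣy²−(Σy)² = 12·3670 − 36100 = 7940
  √(1368·7940) = √10861920 = 3295.7427
r = -2100 / 3295.7427 = -0.6372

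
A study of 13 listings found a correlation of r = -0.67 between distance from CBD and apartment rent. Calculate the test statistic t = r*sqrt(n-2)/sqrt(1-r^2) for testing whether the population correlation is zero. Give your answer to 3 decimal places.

-2.993

t = r·√(n−2) / √(1−r²) with r = -0.67, n = 13
  = -0.67·√11 / √(1 − 0.4489)
  = -0.67·3.316625 / 0.742361
  = -2.222139 / 0.742361 = -2.993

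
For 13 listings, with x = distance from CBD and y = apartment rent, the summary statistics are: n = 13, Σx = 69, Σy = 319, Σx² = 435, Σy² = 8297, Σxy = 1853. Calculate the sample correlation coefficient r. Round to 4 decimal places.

0.8898

Numerator: nΣxy − (Σx)(Σy) = 13·1853 − (69)(319) = 2078
Denominator: √[(nΣx²−(Σx)²)(nΣy²−(Σy)²)]
  nΣx²−(Σx)² = 13·435 − 4761 = 894;  nΣy²−(Σy)² = 13·8297 − 101761 = 6100
  √(894·6100) = √5453400 = 2335.2516
r = 2078 / 2335.2516 = 0.8898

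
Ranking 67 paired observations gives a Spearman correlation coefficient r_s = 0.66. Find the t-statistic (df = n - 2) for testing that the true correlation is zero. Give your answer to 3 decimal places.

7.083

1 − r_s² = 1 − 0.4356 = 0.5644;  √(1−r_s²) = 0.751266
√(n−2) = √65 = 8.062258
t = r_s·√(n−2)/√(1−r_s²) = 0.66 · 8.062258 / 0.751266 = 7.083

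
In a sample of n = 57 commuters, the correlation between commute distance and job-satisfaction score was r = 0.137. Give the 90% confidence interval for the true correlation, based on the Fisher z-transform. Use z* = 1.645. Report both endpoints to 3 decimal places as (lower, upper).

(-0.086, 0.347)

Fisher z: z_r = atanh(r) = ½·ln((1+0.137)/(1−0.137)) = 0.137867
SE(z) = 1/√(n−3) = 1/√54 = 0.136083
90% ⇒ z* = 1.645; margin = 1.645·0.136083 = 0.223857
CI on z-scale: (-0.085990, 0.361724)
Back-transform: tanh(-0.085990) = -0.085779, tanh(0.361724) = 0.346732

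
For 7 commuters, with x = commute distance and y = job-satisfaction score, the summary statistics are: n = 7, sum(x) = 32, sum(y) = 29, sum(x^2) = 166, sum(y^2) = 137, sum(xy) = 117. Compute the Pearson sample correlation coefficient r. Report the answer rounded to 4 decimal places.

S_xy = nΣxy − ΣxΣy = 7·117 − 32·29 = 819 − 928 = -109
S_xx = nΣx² − (Σx)² = 7·166 − 32² = 1162 − 1024 = 138
S_yy = nΣy² − (Σy)² = 7·137 − 29² = 959 − 841 = 118
r = S_xy / √(S_xx·S_yy) = -109 / √(138·118) = -109 / √16284 = -109 / 127.6088 = -0.8542

-0.8542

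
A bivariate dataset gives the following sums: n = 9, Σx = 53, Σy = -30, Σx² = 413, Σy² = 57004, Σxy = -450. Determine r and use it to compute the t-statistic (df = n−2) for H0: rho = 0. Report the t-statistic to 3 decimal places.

Numerator: nΣxy − (Σx)(Σy) = 9·(-450) − (53)(-30) = -2460
Denominator: √[(nΣx²−(Σx)²)(nΣy²−(Σy)²)]
  nΣx²−(Σx)² = 9·413 − 2809 = 908;  nΣy²−(Σy)² = 9·57004 − 900 = 512136
  √(908·512136) = √465019488 = 21564.3105
r = -2460 / 21564.3105 = -0.1141
t = r·√(n−2)/√(1−r²) = -0.1141·√7 / √(1−0.013019) = -0.301880 / 0.993469 = -0.304

-0.304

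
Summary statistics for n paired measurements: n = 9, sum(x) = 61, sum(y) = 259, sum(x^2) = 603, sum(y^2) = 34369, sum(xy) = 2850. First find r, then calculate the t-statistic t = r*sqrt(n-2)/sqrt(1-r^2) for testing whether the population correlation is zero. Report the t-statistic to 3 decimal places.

1.466

S_xy = nΣxy − ΣxΣy = 9·2850 − 61·259 = 25650 − 15799 = 9851
S_xx = nΣx² − (Σx)² = 9·603 − 61² = 5427 − 3721 = 1706
S_yy = nΣy² − (Σy)² = 9·34369 − 259² = 309321 − 67081 = 242240
r = S_xy / √(S_xx·S_yy) = 9851 / √(1706·242240) = 9851 / √413261440 = 9851 / 20328.8327 = 0.4846
t = r·√(n−2)/√(1−r²) = 0.4846·√7 / √(1−0.234837) = 1.282131 / 0.874736 = 1.466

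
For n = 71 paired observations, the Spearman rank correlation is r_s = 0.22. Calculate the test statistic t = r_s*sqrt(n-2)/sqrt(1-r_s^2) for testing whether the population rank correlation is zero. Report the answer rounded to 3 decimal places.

1 − r_s² = 1 − 0.0484 = 0.9516;  √(1−r_s²) = 0.975500
√(n−2) = √69 = 8.306624
t = r_s·√(n−2)/√(1−r_s²) = 0.22 · 8.306624 / 0.975500 = 1.873

1.873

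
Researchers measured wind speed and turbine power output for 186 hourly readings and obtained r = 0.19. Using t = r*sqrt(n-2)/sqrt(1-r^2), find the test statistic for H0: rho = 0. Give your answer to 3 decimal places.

1 − r² = 1 − 0.0361 = 0.9639;  √(1−r²) = 0.981784
√(n−2) = √184 = 13.564660
t = r·√(n−2)/√(1−r²) = 0.19 · 13.564660 / 0.981784 = 2.625

2.625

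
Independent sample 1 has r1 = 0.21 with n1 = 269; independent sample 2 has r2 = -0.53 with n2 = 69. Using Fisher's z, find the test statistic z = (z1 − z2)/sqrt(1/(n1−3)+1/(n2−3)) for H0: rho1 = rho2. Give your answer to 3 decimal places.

5.842

Fisher z-transforms: z1 = atanh(0.21) = 0.213171, z2 = atanh(-0.53) = -0.590145; difference d = 0.803316
Var(d) = 1/266 + 1/66 = 0.0037594 + 0.0151515 = 0.0189109
z = d/√Var(d) = 0.803316 / √0.0189109 = 0.803316 / 0.137517 = 5.842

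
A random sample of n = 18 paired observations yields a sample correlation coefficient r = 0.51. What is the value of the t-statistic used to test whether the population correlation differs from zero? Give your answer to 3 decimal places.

2.372

1 − r² = 1 − 0.2601 = 0.7399;  √(1−r²) = 0.860174
√(n−2) = √16 = 4.000000
t = r·√(n−2)/√(1−r²) = 0.51 · 4.000000 / 0.860174 = 2.372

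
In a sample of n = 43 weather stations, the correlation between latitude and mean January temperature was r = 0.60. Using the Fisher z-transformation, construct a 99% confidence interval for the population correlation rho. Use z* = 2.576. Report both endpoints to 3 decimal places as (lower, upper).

z_r = atanh(0.60) = 0.693147;  SE = 1/√(n−3) = 1/√40 = 0.158114
z-limits: 0.693147 ± 2.576·0.158114 = 0.693147 ± 0.407302 = [0.285845, 1.100449]
ρ-limits: (tanh 0.285845, tanh 1.100449) = (0.278, 0.801)

(0.278, 0.801)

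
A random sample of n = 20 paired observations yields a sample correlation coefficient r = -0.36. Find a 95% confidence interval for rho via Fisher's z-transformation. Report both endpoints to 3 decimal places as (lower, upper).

Fisher z: z_r = atanh(r) = ½·ln((1+(-0.36))/(1−(-0.36))) = -0.376886
SE(z) = 1/√(n−3) = 1/√17 = 0.242536
95% ⇒ z* = 1.960; margin = 1.960·0.242536 = 0.475371
CI on z-scale: (-0.852257, 0.098485)
Back-transform: tanh(-0.852257) = -0.692247, tanh(0.098485) = 0.098168

(-0.692, 0.098)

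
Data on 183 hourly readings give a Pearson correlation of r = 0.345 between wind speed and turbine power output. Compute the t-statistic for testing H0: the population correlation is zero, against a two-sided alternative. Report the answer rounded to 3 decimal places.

4.945

1 − r² = 1 − 0.119025 = 0.880975;  √(1−r²) = 0.938603
√(n−2) = √181 = 13.453624
t = r·√(n−2)/√(1−r²) = 0.345 · 13.453624 / 0.938603 = 4.945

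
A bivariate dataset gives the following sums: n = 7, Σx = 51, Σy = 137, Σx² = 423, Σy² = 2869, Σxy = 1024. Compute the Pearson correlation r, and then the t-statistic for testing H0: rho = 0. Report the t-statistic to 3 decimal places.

S_xy = nΣxy − ΣxΣy = 7·1024 − 51·137 = 7168 − 6987 = 181
S_xx = nΣx² − (Σx)² = 7·423 − 51² = 2961 − 2601 = 360
S_yy = nΣy² − (Σy)² = 7·2869 − 137² = 20083 − 18769 = 1314
r = S_xy / √(S_xx·S_yy) = 181 / √(360·1314) = 181 / √473040 = 181 / 687.7790 = 0.2632
t = r·√(n−2)/√(1−r²) = 0.2632·√5 / √(1−0.069274) = 0.588533 / 0.964741 = 0.610

0.610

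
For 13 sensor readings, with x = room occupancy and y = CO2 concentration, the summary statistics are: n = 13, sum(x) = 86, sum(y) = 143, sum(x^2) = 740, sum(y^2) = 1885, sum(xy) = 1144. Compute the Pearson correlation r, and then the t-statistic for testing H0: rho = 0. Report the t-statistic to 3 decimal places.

5.516

Numerator: nΣxy − (Σx)(Σy) = 13·1144 − (86)(143) = 2574
Denominator: √[(nΣx²−(Σx)²)(nΣy²−(Σy)²)]
  nΣx²−(Σx)² = 13·740 − 7396 = 2224;  nΣy²−(Σy)² = 13·1885 − 20449 = 4056
  √(2224·4056) = √9020544 = 3003.4220
r = 2574 / 3003.4220 = 0.8570
t = r·√(n−2)/√(1−r²) = 0.8570·√11 / √(1−0.734449) = 2.842347 / 0.515316 = 5.516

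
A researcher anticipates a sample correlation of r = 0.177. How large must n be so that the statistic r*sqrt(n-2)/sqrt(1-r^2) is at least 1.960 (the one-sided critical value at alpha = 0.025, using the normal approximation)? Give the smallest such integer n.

121

r√(n−2)/√(1−r²) ≥ 1.960  ⇔  n−2 ≥ (1.960)²·(1−r²)/r²
(1−r²)/r² = (1−0.031329)/0.031329 = 30.9193
n ≥ 2 + 3.8416·30.9193 = 2 + 118.7796 = 120.7796
⌈120.7796⌉ = 121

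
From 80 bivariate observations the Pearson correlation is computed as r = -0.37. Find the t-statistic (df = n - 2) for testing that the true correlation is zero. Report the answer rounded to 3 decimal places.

-3.517

1 − r² = 1 − 0.1369 = 0.8631;  √(1−r²) = 0.929032
√(n−2) = √78 = 8.831761
t = r·√(n−2)/√(1−r²) = -0.37 · 8.831761 / 0.929032 = -3.517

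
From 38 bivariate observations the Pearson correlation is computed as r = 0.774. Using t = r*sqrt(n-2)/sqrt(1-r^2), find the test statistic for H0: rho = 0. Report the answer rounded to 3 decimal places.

7.334

t = r·√(n−2) / √(1−r²) with r = 0.774, n = 38
  = 0.774·√36 / √(1 − 0.599076)
  = 0.774·6.000000 / 0.633186
  = 4.644000 / 0.633186 = 7.334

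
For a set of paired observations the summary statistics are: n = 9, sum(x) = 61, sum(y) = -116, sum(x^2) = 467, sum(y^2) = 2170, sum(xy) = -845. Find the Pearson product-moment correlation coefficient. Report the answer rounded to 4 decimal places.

-0.3092

Numerator: nΣxy − (Σx)(Σy) = 9·(-845) − (61)(-116) = -529
Denominator: √[(nΣx²−(Σx)²)(nΣy²−(Σy)²)]
  nΣx²−(Σx)² = 9·467 − 3721 = 482;  nΣy²−(Σy)² = 9·2170 − 13456 = 6074
  √(482·6074) = √2927668 = 1711.0430
r = -529 / 1711.0430 = -0.3092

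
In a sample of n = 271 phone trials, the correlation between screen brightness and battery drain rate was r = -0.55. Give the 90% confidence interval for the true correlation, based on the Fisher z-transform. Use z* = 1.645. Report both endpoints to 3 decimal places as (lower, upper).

(-0.616, -0.476)

z_r = atanh(-0.55) = -0.618381;  SE = 1/√(n−3) = 1/√268 = 0.061085
z-limits: -0.618381 ± 1.645·0.061085 = -0.618381 ± 0.100485 = [-0.718866, -0.517896]
ρ-limits: (tanh -0.718866, tanh -0.517896) = (-0.616, -0.476)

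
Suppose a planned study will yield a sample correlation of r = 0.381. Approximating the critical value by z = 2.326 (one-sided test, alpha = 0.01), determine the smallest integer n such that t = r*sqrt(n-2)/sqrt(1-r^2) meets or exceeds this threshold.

Need r·√(n−2)/√(1−r²) ≥ 2.326
√(n−2) ≥ 2.326·√(1−0.145161) / 0.381 = 2.326·0.924575 / 0.381 = 5.6445
n−2 ≥ 31.8604  ⇒  n ≥ 33.8604
Smallest integer n = 34

34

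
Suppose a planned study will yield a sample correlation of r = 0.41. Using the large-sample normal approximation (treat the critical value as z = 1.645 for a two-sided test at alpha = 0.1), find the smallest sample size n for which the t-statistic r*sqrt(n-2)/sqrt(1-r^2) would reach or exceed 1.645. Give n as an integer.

16

r√(n−2)/√(1−r²) ≥ 1.645  ⇔  n−2 ≥ (1.645)²·(1−r²)/r²
(1−r²)/r² = (1−0.1681)/0.1681 = 4.9488
n ≥ 2 + 2.706025·4.9488 = 2 + 13.3916 = 15.3916
⌈15.3916⌉ = 16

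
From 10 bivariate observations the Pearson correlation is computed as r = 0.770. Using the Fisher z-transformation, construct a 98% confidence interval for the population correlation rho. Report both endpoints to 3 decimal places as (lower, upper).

(0.140, 0.956)

Fisher z: z_r = atanh(r) = ½·ln((1+0.770)/(1−0.770)) = 1.020328
SE(z) = 1/√(n−3) = 1/√7 = 0.377964
98% ⇒ z* = 2.326; margin = 2.326·0.377964 = 0.879144
CI on z-scale: (0.141184, 1.899472)
Back-transform: tanh(0.141184) = 0.140253, tanh(1.899472) = 0.956192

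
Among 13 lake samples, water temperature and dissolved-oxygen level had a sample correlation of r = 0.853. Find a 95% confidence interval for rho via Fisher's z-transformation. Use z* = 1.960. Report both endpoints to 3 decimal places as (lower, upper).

(0.570, 0.955)

Fisher z: z_r = atanh(r) = ½·ln((1+0.853)/(1−0.853)) = 1.267064
SE(z) = 1/√(n−3) = 1/√10 = 0.316228
95% ⇒ z* = 1.960; margin = 1.960·0.316228 = 0.619807
CI on z-scale: (0.647257, 1.886871)
Back-transform: tanh(0.647257) = 0.569821, tanh(1.886871) = 0.955099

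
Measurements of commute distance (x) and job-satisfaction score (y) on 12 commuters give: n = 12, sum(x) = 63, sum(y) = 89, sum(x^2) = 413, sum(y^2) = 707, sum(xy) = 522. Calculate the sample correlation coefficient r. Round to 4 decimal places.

Numerator: nΣxy − (Σx)(Σy) = 12·522 − (63)(89) = 657
Denominator: √[(nΣx²−(Σx)²)(nΣy²−(Σy)²)]
  nΣx²−(Σx)² = 12·413 − 3969 = 987;  nΣy²−(Σy)² = 12·707 − 7921 = 563
  √(987·563) = √555681 = 745.4401
r = 657 / 745.4401 = 0.8814

0.8814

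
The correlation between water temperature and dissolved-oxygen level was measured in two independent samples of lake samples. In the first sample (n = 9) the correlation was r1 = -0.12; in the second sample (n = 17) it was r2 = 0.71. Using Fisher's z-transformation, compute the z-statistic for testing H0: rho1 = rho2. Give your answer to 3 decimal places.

-2.065

Fisher z-transforms: z1 = atanh(-0.12) = -0.120581, z2 = atanh(0.71) = 0.887184; difference d = -1.007765
Var(d) = 1/6 + 1/14 = 0.1666667 + 0.0714286 = 0.2380953
z = d/√Var(d) = -1.007765 / √0.2380953 = -1.007765 / 0.487950 = -2.065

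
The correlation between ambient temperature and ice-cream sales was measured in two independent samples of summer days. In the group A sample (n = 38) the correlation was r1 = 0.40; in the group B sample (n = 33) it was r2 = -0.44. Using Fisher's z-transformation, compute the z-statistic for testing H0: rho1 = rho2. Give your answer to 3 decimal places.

z1 = atanh(0.40) = 0.423649,  z2 = atanh(-0.44) = -0.472231
SE = √(1/(n1−3) + 1/(n2−3)) = √(1/35 + 1/30) = √(0.0285714 + 0.0333333) = √0.0619047 = 0.248807
z = (z1 − z2)/SE = (0.423649 − (-0.472231)) / 0.248807 = 0.895880 / 0.248807 = 3.601

3.601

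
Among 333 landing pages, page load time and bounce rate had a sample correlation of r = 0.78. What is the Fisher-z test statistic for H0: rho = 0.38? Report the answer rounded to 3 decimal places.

11.723

z_r = atanh(0.78) = 1.045371,  z_0 = atanh(0.38) = 0.400060
SE = 1/√(n−3) = 1/√330 = 0.055048
z = (z_r − z_0)/SE = (1.045371 − 0.400060) / 0.055048 = 0.645311 / 0.055048 = 11.723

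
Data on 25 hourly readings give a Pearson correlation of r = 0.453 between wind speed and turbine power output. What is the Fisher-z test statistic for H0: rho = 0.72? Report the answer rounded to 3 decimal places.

Fisher z: atanh(0.453) = 0.488468, atanh(0.72) = 0.907645
z = (z_r − z_0)·√(n−3) = (0.488468 − 0.907645)·√22 = -0.419177 · 4.690416 = -1.966

-1.966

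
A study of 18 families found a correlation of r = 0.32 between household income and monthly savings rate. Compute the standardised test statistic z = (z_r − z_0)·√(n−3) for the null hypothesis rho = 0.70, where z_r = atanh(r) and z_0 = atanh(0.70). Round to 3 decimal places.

-2.075

z_r = atanh(0.32) = 0.331647,  z_0 = atanh(0.70) = 0.867301
SE = 1/√(n−3) = 1/√15 = 0.258199
z = (z_r − z_0)/SE = (0.331647 − 0.867301) / 0.258199 = -0.535654 / 0.258199 = -2.075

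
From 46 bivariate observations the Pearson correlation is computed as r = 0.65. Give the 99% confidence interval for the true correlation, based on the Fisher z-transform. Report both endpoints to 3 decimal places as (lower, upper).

Fisher z: z_r = atanh(r) = ½·ln((1+0.65)/(1−0.65)) = 0.775299
SE(z) = 1/√(n−3) = 1/√43 = 0.152499
99% ⇒ z* = 2.576; margin = 2.576·0.152499 = 0.392837
CI on z-scale: (0.382462, 1.168136)
Back-transform: tanh(0.382462) = 0.364844, tanh(1.168136) = 0.823674

(0.365, 0.824)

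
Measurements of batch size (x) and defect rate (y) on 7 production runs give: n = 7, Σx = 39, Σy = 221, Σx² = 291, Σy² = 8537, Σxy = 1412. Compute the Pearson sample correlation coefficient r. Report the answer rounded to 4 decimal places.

Numerator: nΣxy − (Σx)(Σy) = 7·1412 − (39)(221) = 1265
Denominator: √[(nΣx²−(Σx)²)(nΣy²−(Σy)²)]
  nΣx²−(Σx)² = 7·291 − 1521 = 516;  nΣy²−(Σy)² = 7·8537 − 48841 = 10918
  √(516·10918) = √5633688 = 2373.5391
r = 1265 / 2373.5391 = 0.5330

0.5330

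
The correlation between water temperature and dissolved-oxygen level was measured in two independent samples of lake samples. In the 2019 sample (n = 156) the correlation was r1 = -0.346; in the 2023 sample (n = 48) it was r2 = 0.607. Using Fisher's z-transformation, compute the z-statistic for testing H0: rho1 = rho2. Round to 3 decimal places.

-6.280

Fisher z-transforms: z1 = atanh(-0.346) = -0.360893, z2 = atanh(0.607) = 0.704157; difference d = -1.065050
Var(d) = 1/153 + 1/45 = 0.0065359 + 0.0222222 = 0.0287581
z = d/√Var(d) = -1.065050 / √0.0287581 = -1.065050 / 0.169582 = -6.280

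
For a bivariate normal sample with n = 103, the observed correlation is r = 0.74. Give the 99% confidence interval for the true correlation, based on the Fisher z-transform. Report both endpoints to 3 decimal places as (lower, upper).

(0.600, 0.836)

z_r = atanh(0.74) = 0.950479;  SE = 1/√(n−3) = 1/√100 = 0.100000
z-limits: 0.950479 ± 2.576·0.100000 = 0.950479 ± 0.257600 = [0.692879, 1.208079]
ρ-limits: (tanh 0.692879, tanh 1.208079) = (0.600, 0.836)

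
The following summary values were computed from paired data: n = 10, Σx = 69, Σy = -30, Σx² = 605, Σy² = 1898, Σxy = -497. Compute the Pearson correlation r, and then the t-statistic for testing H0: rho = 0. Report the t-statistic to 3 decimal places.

S_xy = nΣxy − ΣxΣy = 10·(-497) − 69·(-30) = -4970 − (-2070) = -2900
S_xx = nΣx² − (Σx)² = 10·605 − 69² = 6050 − 4761 = 1289
S_yy = nΣy² − (Σy)² = 10·1898 − (-30)² = 18980 − 900 = 18080
r = S_xy / √(S_xx·S_yy) = -2900 / √(1289·18080) = -2900 / √23305120 = -2900 / 4827.5377 = -0.6007
t = r·√(n−2)/√(1−r²) = -0.6007·√8 / √(1−0.360840) = -1.699036 / 0.799475 = -2.125

-2.125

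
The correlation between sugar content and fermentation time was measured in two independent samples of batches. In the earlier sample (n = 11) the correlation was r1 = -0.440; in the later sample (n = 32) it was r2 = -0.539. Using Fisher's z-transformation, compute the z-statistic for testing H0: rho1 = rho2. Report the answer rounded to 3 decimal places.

0.327

z1 = atanh(-0.440) = -0.472231,  z2 = atanh(-0.539) = -0.602745
SE = √(1/(n1−3) + 1/(n2−3)) = √(1/8 + 1/29) = √(0.1250000 + 0.0344828) = √0.1594828 = 0.399353
z = (z1 − z2)/SE = (-0.472231 − (-0.602745)) / 0.399353 = 0.130514 / 0.399353 = 0.327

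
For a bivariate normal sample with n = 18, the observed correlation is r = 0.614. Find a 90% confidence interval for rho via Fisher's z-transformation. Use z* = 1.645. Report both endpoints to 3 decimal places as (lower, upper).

z_r = atanh(0.614) = 0.715317;  SE = 1/√(n−3) = 1/√15 = 0.258199
z-limits: 0.715317 ± 1.645·0.258199 = 0.715317 ± 0.424737 = [0.290580, 1.140054]
ρ-limits: (tanh 0.290580, tanh 1.140054) = (0.283, 0.814)

(0.283, 0.814)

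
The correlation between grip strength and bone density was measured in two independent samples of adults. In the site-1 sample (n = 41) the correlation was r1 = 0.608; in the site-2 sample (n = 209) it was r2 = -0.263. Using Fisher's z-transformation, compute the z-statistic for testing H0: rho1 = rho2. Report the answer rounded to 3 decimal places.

5.523

Fisher z-transforms: z1 = atanh(0.608) = 0.705742, z2 = atanh(-0.263) = -0.269329; difference d = 0.975071
Var(d) = 1/38 + 1/206 = 0.0263158 + 0.0048544 = 0.0311702
z = d/√Var(d) = 0.975071 / √0.0311702 = 0.975071 / 0.176551 = 5.523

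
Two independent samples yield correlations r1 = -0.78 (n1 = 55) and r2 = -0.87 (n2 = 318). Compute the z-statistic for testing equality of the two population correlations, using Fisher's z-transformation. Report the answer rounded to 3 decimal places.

z1 = atanh(-0.78) = -1.045371,  z2 = atanh(-0.87) = -1.333080
SE = √(1/(n1−3) + 1/(n2−3)) = √(1/52 + 1/315) = √(0.0192308 + 0.0031746) = √0.0224054 = 0.149684
z = (z1 − z2)/SE = (-1.045371 − (-1.333080)) / 0.149684 = 0.287709 / 0.149684 = 1.922

1.922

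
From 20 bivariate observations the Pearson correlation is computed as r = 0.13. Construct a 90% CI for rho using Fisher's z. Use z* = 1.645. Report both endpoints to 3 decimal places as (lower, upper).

Fisher z: z_r = atanh(r) = ½·ln((1+0.13)/(1−0.13)) = 0.130740
SE(z) = 1/√(n−3) = 1/√17 = 0.242536
90% ⇒ z* = 1.645; margin = 1.645·0.242536 = 0.398972
CI on z-scale: (-0.268232, 0.529712)
Back-transform: tanh(-0.268232) = -0.261979, tanh(0.529712) = 0.485161

(-0.262, 0.485)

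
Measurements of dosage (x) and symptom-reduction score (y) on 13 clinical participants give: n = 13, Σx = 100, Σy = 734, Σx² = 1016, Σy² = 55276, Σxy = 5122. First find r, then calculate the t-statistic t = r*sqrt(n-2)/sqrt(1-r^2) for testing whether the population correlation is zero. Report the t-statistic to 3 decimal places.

Numerator: nΣxy − (Σx)(Σy) = 13·5122 − (100)(734) = -6814
Denominator: √[(nΣx²−(Σx)²)(nΣy²−(Σy)²)]
  nΣx²−(Σx)² = 13·1016 − 10000 = 3208;  nΣy²−(Σy)² = 13·55276 − 538756 = 179832
  √(3208·179832) = √576901056 = 24018.7647
r = -6814 / 24018.7647 = -0.2837
t = r·√(n−2)/√(1−r²) = -0.2837·√11 / √(1−0.080486) = -0.940926 / 0.958913 = -0.981

-0.981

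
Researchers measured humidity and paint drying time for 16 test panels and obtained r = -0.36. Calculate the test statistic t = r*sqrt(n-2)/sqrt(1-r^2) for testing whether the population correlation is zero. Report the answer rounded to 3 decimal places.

t = r·√(n−2) / √(1−r²) with r = -0.36, n = 16
  = -0.36·√14 / √(1 − 0.1296)
  = -0.36·3.741657 / 0.932952
  = -1.346997 / 0.932952 = -1.444

-1.444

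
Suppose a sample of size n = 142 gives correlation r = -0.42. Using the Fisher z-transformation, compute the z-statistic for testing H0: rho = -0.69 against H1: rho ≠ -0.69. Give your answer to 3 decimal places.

4.719

Fisher z: atanh(-0.42) = -0.447692, atanh(-0.69) = -0.847956
z = (z_r − z_0)·√(n−3) = (-0.447692 − (-0.847956))·√139 = 0.400264 · 11.789826 = 4.719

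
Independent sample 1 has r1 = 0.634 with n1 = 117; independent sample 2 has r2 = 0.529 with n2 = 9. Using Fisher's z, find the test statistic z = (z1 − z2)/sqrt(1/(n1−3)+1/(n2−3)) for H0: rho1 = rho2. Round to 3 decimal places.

0.380

Fisher z-transforms: z1 = atanh(0.634) = 0.748076, z2 = atanh(0.529) = 0.588756; difference d = 0.159320
Var(d) = 1/114 + 1/6 = 0.0087719 + 0.1666667 = 0.1754386
z = d/√Var(d) = 0.159320 / √0.1754386 = 0.159320 / 0.418854 = 0.380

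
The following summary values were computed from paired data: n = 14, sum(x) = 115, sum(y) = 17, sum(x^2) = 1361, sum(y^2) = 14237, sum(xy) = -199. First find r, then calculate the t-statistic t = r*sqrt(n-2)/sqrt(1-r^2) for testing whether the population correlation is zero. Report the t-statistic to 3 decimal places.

S_xy = nΣxy − ΣxΣy = 14·(-199) − 115·17 = -2786 − 1955 = -4741
S_xx = nΣx² − (Σx)² = 14·1361 − 115² = 19054 − 13225 = 5829
S_yy = nΣy² − (Σy)² = 14·14237 − 17² = 199318 − 289 = 199029
r = S_xy / √(S_xx·S_yy) = -4741 / √(5829·199029) = -4741 / √1160140041 = -4741 / 34060.8285 = -0.1392
t = r·√(n−2)/√(1−r²) = -0.1392·√12 / √(1−0.019377) = -0.482203 / 0.990264 = -0.487

-0.487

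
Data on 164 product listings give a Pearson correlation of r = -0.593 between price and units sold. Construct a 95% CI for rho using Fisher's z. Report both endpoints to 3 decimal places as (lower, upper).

(-0.684, -0.484)

z_r = atanh(-0.593) = -0.682281;  SE = 1/√(n−3) = 1/√161 = 0.078811
z-limits: -0.682281 ± 1.960·0.078811 = -0.682281 ± 0.154470 = [-0.836751, -0.527811]
ρ-limits: (tanh -0.836751, tanh -0.527811) = (-0.684, -0.484)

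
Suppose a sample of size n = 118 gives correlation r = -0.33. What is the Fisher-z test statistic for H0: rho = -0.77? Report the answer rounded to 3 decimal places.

7.265

z_r = atanh(-0.33) = -0.342828,  z_0 = atanh(-0.77) = -1.020328
SE = 1/√(n−3) = 1/√115 = 0.093250
z = (z_r − z_0)/SE = (-0.342828 − (-1.020328)) / 0.093250 = 0.677500 / 0.093250 = 7.265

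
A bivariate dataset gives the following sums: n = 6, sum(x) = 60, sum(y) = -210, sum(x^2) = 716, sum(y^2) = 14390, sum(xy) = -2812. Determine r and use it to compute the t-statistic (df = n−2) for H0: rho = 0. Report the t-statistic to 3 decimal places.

-2.559

Numerator: nΣxy − (Σx)(Σy) = 6·(-2812) − (60)(-210) = -4272
Denominator: √[(nΣx²−(Σx)²)(nΣy²−(Σy)²)]
  nΣx²−(Σx)² = 6·716 − 3600 = 696;  nΣy²−(Σy)² = 6·14390 − 44100 = 42240
  √(696·42240) = √29399040 = 5422.0882
r = -4272 / 5422.0882 = -0.7879
t = r·√(n−2)/√(1−r²) = -0.7879·√4 / √(1−0.620786) = -1.575800 / 0.615804 = -2.559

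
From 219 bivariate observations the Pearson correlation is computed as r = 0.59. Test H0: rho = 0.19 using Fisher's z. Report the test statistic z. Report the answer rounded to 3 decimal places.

7.133

Fisher z: atanh(0.59) = 0.677666, atanh(0.19) = 0.192337
z = (z_r − z_0)·√(n−3) = (0.677666 − 0.192337)·√216 = 0.485329 · 14.696938 = 7.133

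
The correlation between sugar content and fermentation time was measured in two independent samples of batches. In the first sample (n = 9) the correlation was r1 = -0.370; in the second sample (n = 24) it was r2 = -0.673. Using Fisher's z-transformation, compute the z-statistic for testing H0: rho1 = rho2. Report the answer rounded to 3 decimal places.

z1 = atanh(-0.370) = -0.388423,  z2 = atanh(-0.673) = -0.816207
SE = √(1/(n1−3) + 1/(n2−3)) = √(1/6 + 1/21) = √(0.1666667 + 0.0476190) = √0.2142857 = 0.462910
z = (z1 − z2)/SE = (-0.388423 − (-0.816207)) / 0.462910 = 0.427784 / 0.462910 = 0.924

0.924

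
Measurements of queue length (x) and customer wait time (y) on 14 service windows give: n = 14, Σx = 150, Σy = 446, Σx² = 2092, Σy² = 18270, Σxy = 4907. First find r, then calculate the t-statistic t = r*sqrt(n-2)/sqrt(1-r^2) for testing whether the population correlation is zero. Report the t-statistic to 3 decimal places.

S_xy = nΣxy − ΣxΣy = 14·4907 − 150·446 = 68698 − 66900 = 1798
S_xx = nΣx² − (Σx)² = 14·2092 − 150² = 29288 − 22500 = 6788
S_yy = nΣy² − (Σy)² = 14·18270 − 446² = 255780 − 198916 = 56864
r = S_xy / √(S_xx·S_yy) = 1798 / √(6788·56864) = 1798 / √385992832 = 1798 / 19646.7003 = 0.0915
t = r·√(n−2)/√(1−r²) = 0.0915·√12 / √(1−0.008372) = 0.316965 / 0.995805 = 0.318

0.318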